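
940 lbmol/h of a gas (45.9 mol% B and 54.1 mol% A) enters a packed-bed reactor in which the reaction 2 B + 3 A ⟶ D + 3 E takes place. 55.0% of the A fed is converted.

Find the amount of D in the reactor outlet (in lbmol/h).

93.2 lbmol/h

A reacted = 0.55 × 508.5 = 279.7 lbmol/h; ν_A = −3, so ξ = 279.7/3 = 93.23 lbmol/h.
Outlet amounts (n = n₀ + ν ξ):
  B: 431.5 − 2(93.23) = 245
  A: 508.5 − 3(93.23) = 228.8
  D: 0 + 1(93.23) = 93.23
  E: 0 + 3(93.23) = 279.7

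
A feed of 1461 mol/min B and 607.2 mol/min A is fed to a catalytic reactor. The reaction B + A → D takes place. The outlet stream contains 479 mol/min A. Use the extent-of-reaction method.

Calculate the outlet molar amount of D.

128 mol/min

For A: n = n₀ − 1ξ → 479 = 607.2 − 1ξ, giving ξ = 128.2 mol/min.
Outlet amounts (n = n₀ + ν ξ):
  B: 1461 − 1(128.2) = 1333
  A: 607.2 − 1(128.2) = 479
  D: 0 + 1(128.2) = 128.2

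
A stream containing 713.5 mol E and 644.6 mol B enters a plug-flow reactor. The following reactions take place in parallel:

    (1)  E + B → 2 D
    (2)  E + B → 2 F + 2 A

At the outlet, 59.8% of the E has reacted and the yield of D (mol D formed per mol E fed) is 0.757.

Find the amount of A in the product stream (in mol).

313 mol

Yield of D: 2ξ₁ / 713.5 = 0.757 → ξ₁ = 270.1 mol.
Conversion of E: 1ξ₁ + 1ξ₂ = 0.598 × 713.5 = 426.7 → ξ₂ = 156.6 mol.
Outlet amounts (n = n₀ + Σ ν·ξ):
  E: 713.5 − 1(270.1) − 1(156.6) = 286.8
  B: 644.6 − 1(270.1) − 1(156.6) = 217.9
  D: 0 + 2(270.1) = 540.1
  F: 0 + 2(156.6) = 313.2
  A: 0 + 2(156.6) = 313.2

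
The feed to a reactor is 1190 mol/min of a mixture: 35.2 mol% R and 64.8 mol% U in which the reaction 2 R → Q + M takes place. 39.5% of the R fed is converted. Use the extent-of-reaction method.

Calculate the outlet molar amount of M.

82.7 mol/min

R reacted = 0.395 × 418.9 = 165.5 mol/min; ν_R = −2, so ξ = 165.5/2 = 82.73 mol/min.
Outlet amounts (n = n₀ + ν ξ):
  R: 418.9 − 2(82.73) = 253.4
  Q: 0 + 1(82.73) = 82.73
  M: 0 + 1(82.73) = 82.73
  U: 771.1 (inert)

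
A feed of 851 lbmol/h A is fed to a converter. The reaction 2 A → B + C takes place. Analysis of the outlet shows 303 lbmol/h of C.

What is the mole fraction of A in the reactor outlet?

0.288

For C: n = n₀ + 1ξ → 303 = 0 + 1ξ, giving ξ = 303 lbmol/h.
Outlet amounts (n = n₀ + ν ξ):
  A: 851 − 2(303) = 245
  B: 0 + 1(303) = 303
  C: 0 + 1(303) = 303
Total out = 851 lbmol/h; y_A = 245 / 851 = 0.2879.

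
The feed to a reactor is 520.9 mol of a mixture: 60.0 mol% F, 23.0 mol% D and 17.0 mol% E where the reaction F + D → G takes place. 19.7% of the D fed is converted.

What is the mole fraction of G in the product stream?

D reacted = 0.197 × 119.8 = 23.6 mol; ν_D = −1, so ξ = 23.6/1 = 23.6 mol.
Outlet amounts (n = n₀ + ν ξ):
  F: 312.5 − 1(23.6) = 288.9
  D: 119.8 − 1(23.6) = 96.21
  G: 0 + 1(23.6) = 23.6
  E: 88.55 (inert)
Total out = 497.3 mol; y_G = 23.6 / 497.3 = 0.04746.

0.0475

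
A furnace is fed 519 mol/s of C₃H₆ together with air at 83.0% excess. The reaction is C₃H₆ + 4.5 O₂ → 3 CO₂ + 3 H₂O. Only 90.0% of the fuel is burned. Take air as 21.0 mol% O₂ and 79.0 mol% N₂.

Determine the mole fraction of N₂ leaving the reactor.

Stoichiometric O₂ = 4.5 × 519 = 2336 mol/s; O₂ fed = 2336 × 1.830 = 4274 mol/s.
N₂ fed = 4274 × 79/21 = 16080 mol/s.
Fuel reacted = 0.9 × 519 → ξ = 467.1 mol/s.
Outlet (n = n₀ + ν ξ):
  C₃H₆: 519 − 1(467.1) = 51.9
  O₂: 4274 − 4.5(467.1) = 2172
  N₂: 16080 (inert)
  CO₂: 0 + 3(467.1) = 1401
  H₂O: 0 + 3(467.1) = 1401
Total out = 21100 mol/s; y_N₂ = 16080 / 21100 = 0.7618.

0.762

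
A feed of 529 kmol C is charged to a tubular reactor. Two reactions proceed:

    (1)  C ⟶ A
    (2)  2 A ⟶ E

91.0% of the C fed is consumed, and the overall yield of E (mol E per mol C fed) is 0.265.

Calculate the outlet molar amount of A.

Conversion of C: C consumed = 1ξ₁ = 0.91 × 529 → ξ₁ = 481.4 kmol.
Yield of E: 1ξ₂ / 529 = 0.265 → ξ₂ = 140.2 kmol.
Outlet amounts (n = n₀ + Σ ν·ξ):
  C: 529 − 1(481.4) = 47.61
  A: 0 + 1(481.4) − 2(140.2) = 201
  E: 0 + 1(140.2) = 140.2

201 kmol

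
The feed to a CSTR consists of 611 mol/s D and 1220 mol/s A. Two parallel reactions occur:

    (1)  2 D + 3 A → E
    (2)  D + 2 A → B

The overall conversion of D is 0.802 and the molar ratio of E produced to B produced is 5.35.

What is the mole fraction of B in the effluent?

0.0492

Conversion of D: D consumed = 0.802 × 611 = 490 mol/s = 2ξ₁ + 1ξ₂.
Selectivity: 1ξ₁ / (1ξ₂) = 5.35 → ξ₁ = 5.35 ξ₂.
Substitute: (2·5.35 + 1) ξ₂ = 490 → ξ₂ = 41.88 mol/s, ξ₁ = 224.1 mol/s.
Outlet amounts (n = n₀ + Σ ν·ξ):
  D: 611 − 2(224.1) − 1(41.88) = 121
  A: 1220 − 3(224.1) − 2(41.88) = 464
  E: 0 + 1(224.1) = 224.1
  B: 0 + 1(41.88) = 41.88
Total out = 851 mol/s; y_B = 41.88 / 851 = 0.04922.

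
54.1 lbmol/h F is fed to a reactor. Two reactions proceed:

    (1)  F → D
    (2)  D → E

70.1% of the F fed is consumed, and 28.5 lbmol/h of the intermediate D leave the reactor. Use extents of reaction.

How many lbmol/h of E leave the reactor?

9.42 lbmol/h

Conversion of F: F consumed = 1ξ₁ = 0.701 × 54.1 → ξ₁ = 37.92 lbmol/h.
D balance: n_D = 0 + 1ξ₁ − 1ξ₂ = 28.5 → ξ₂ = (1·37.92 − 28.5)/1 = 9.424 lbmol/h.
Outlet amounts (n = n₀ + Σ ν·ξ):
  F: 54.1 − 1(37.92) = 16.18
  D: 0 + 1(37.92) − 1(9.424) = 28.5
  E: 0 + 1(9.424) = 9.424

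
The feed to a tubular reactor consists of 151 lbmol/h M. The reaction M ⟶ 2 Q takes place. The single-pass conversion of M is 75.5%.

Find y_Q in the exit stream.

M reacted = 0.755 × 151 = 114 lbmol/h; ν_M = −1, so ξ = 114/1 = 114 lbmol/h.
Outlet amounts (n = n₀ + ν ξ):
  M: 151 − 1(114) = 37
  Q: 0 + 2(114) = 228
Total out = 265 lbmol/h; y_Q = 228 / 265 = 0.8604.

0.86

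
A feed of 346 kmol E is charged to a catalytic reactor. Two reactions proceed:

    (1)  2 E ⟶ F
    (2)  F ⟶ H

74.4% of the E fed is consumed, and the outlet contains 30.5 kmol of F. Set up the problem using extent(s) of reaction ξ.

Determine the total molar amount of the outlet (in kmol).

Conversion of E: E consumed = 2ξ₁ = 0.744 × 346 → ξ₁ = 128.7 kmol.
F balance: n_F = 0 + 1ξ₁ − 1ξ₂ = 30.5 → ξ₂ = (1·128.7 − 30.5)/1 = 98.21 kmol.
Outlet amounts (n = n₀ + Σ ν·ξ):
  E: 346 − 2(128.7) = 88.58
  F: 0 + 1(128.7) − 1(98.21) = 30.5
  H: 0 + 1(98.21) = 98.21
Total out = 88.58 + 30.5 + 98.21 = 217.3 kmol.

217 kmol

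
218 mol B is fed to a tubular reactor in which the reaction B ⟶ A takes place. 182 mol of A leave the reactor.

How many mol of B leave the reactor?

36 mol

For A: n = n₀ + 1ξ → 182 = 0 + 1ξ, giving ξ = 182 mol.
Outlet amounts (n = n₀ + ν ξ):
  B: 218 − 1(182) = 36
  A: 0 + 1(182) = 182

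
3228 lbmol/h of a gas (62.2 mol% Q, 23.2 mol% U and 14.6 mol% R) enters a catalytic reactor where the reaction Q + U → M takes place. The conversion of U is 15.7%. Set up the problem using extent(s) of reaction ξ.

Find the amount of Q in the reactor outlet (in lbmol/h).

1890 lbmol/h

U reacted = 0.157 × 748.9 = 117.6 lbmol/h; ν_U = −1, so ξ = 117.6/1 = 117.6 lbmol/h.
Outlet amounts (n = n₀ + ν ξ):
  Q: 2008 − 1(117.6) = 1890
  U: 748.9 − 1(117.6) = 631.3
  M: 0 + 1(117.6) = 117.6
  R: 471.3 (inert)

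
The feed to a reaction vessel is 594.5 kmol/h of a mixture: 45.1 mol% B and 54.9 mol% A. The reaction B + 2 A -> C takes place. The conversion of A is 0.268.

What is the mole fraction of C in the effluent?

A reacted = 0.268 × 326.4 = 87.47 kmol/h; ν_A = −2, so ξ = 87.47/2 = 43.73 kmol/h.
Outlet amounts (n = n₀ + ν ξ):
  B: 268.1 − 1(43.73) = 224.4
  A: 326.4 − 2(43.73) = 238.9
  C: 0 + 1(43.73) = 43.73
Total out = 507 kmol/h; y_C = 43.73 / 507 = 0.08626.

0.0863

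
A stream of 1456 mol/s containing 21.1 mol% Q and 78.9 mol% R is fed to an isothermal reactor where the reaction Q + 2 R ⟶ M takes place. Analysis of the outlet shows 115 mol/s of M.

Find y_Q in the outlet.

For M: n = n₀ + 1ξ → 115 = 0 + 1ξ, giving ξ = 115 mol/s.
Outlet amounts (n = n₀ + ν ξ):
  Q: 307.2 − 1(115) = 192.2
  R: 1149 − 2(115) = 918.8
  M: 0 + 1(115) = 115
Total out = 1226 mol/s; y_Q = 192.2 / 1226 = 0.1568.

0.157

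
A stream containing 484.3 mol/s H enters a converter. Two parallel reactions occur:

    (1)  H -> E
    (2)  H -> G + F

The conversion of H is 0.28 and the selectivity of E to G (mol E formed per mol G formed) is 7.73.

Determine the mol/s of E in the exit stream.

Conversion of H: H consumed = 0.28 × 484.3 = 135.6 mol/s = 1ξ₁ + 1ξ₂.
Selectivity: 1ξ₁ / (1ξ₂) = 7.73 → ξ₁ = 7.73 ξ₂.
Substitute: (1·7.73 + 1) ξ₂ = 135.6 → ξ₂ = 15.53 mol/s, ξ₁ = 120.1 mol/s.
Outlet amounts (n = n₀ + Σ ν·ξ):
  H: 484.3 − 1(120.1) − 1(15.53) = 348.7
  E: 0 + 1(120.1) = 120.1
  G: 0 + 1(15.53) = 15.53
  F: 0 + 1(15.53) = 15.53

120 mol/s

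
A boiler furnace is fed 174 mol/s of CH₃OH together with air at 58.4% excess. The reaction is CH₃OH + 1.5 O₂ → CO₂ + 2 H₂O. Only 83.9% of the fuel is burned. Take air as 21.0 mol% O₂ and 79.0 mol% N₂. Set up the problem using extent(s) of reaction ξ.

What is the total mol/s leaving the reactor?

2220 mol/s

Stoichiometric O₂ = 1.5 × 174 = 261 mol/s; O₂ fed = 261 × 1.584 = 413.4 mol/s.
N₂ fed = 413.4 × 79/21 = 1555 mol/s.
Fuel reacted = 0.839 × 174 → ξ = 146 mol/s.
Outlet (n = n₀ + ν ξ):
  CH₃OH: 174 − 1(146) = 28.01
  O₂: 413.4 − 1.5(146) = 194.4
  N₂: 1555 (inert)
  CO₂: 0 + 1(146) = 146
  H₂O: 0 + 2(146) = 292
Total out = 28.01 + 194.4 + 1555 + 146 + 292 = 2216 mol/s.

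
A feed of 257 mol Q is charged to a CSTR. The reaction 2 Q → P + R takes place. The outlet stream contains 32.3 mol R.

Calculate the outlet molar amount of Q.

For R: n = n₀ + 1ξ → 32.3 = 0 + 1ξ, giving ξ = 32.3 mol.
Outlet amounts (n = n₀ + ν ξ):
  Q: 257 − 2(32.3) = 192.4
  P: 0 + 1(32.3) = 32.3
  R: 0 + 1(32.3) = 32.3

192 mol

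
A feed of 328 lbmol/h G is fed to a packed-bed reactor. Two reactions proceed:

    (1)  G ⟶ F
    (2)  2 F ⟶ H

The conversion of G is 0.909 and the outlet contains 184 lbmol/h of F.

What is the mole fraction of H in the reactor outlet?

Conversion of G: G consumed = 1ξ₁ = 0.909 × 328 → ξ₁ = 298.2 lbmol/h.
F balance: n_F = 0 + 1ξ₁ − 2ξ₂ = 184 → ξ₂ = (1·298.2 − 184)/2 = 57.08 lbmol/h.
Outlet amounts (n = n₀ + Σ ν·ξ):
  G: 328 − 1(298.2) = 29.85
  F: 0 + 1(298.2) − 2(57.08) = 184
  H: 0 + 1(57.08) = 57.08
Total out = 270.9 lbmol/h; y_H = 57.08 / 270.9 = 0.2107.

0.211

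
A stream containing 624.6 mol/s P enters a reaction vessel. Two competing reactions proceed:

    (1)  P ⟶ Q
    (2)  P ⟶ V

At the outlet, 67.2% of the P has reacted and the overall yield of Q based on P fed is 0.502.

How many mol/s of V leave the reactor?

106 mol/s

Yield of Q: 1ξ₁ / 624.6 = 0.502 → ξ₁ = 313.5 mol/s.
Conversion of P: 1ξ₁ + 1ξ₂ = 0.672 × 624.6 = 419.7 → ξ₂ = 106.2 mol/s.
Outlet amounts (n = n₀ + Σ ν·ξ):
  P: 624.6 − 1(313.5) − 1(106.2) = 204.9
  Q: 0 + 1(313.5) = 313.5
  V: 0 + 1(106.2) = 106.2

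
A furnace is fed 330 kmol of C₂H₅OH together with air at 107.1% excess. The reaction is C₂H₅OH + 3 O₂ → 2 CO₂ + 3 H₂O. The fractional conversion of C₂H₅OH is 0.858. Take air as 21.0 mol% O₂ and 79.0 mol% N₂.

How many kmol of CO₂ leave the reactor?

Stoichiometric O₂ = 3 × 330 = 990 kmol; O₂ fed = 990 × 2.071 = 2050 kmol.
N₂ fed = 2050 × 79/21 = 7713 kmol.
Fuel reacted = 0.858 × 330 → ξ = 283.1 kmol.
Outlet (n = n₀ + ν ξ):
  C₂H₅OH: 330 − 1(283.1) = 46.86
  O₂: 2050 − 3(283.1) = 1201
  N₂: 7713 (inert)
  CO₂: 0 + 2(283.1) = 566.3
  H₂O: 0 + 3(283.1) = 849.4

566 kmol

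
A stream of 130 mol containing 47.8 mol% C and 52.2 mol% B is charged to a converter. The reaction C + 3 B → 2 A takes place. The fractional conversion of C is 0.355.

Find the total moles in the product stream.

C reacted = 0.355 × 62.14 = 22.06 mol; ν_C = −1, so ξ = 22.06/1 = 22.06 mol.
Outlet amounts (n = n₀ + ν ξ):
  C: 62.14 − 1(22.06) = 40.08
  B: 67.86 − 3(22.06) = 1.681
  A: 0 + 2(22.06) = 44.12
Total out = 40.08 + 1.681 + 44.12 = 85.88 mol.

85.9 mol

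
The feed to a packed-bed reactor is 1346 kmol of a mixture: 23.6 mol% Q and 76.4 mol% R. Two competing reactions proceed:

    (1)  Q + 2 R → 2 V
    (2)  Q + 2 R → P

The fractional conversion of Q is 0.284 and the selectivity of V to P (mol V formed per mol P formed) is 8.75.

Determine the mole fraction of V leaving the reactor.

Conversion of Q: Q consumed = 0.284 × 317.7 = 90.21 kmol = 1ξ₁ + 1ξ₂.
Selectivity: 2ξ₁ / (1ξ₂) = 8.75 → ξ₁ = 4.375 ξ₂.
Substitute: (1·4.375 + 1) ξ₂ = 90.21 → ξ₂ = 16.78 kmol, ξ₁ = 73.43 kmol.
Outlet amounts (n = n₀ + Σ ν·ξ):
  Q: 317.7 − 1(73.43) − 1(16.78) = 227.4
  R: 1028 − 2(73.43) − 2(16.78) = 847.9
  V: 0 + 2(73.43) = 146.9
  P: 0 + 1(16.78) = 16.78
Total out = 1239 kmol; y_V = 146.9 / 1239 = 0.1185.

0.119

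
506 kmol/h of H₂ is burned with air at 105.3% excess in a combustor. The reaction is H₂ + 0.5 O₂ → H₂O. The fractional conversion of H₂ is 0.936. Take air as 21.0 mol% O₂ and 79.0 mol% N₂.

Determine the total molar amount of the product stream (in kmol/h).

Stoichiometric O₂ = 0.5 × 506 = 253 kmol/h; O₂ fed = 253 × 2.053 = 519.4 kmol/h.
N₂ fed = 519.4 × 79/21 = 1954 kmol/h.
Fuel reacted = 0.936 × 506 → ξ = 473.6 kmol/h.
Outlet (n = n₀ + ν ξ):
  H₂: 506 − 1(473.6) = 32.38
  O₂: 519.4 − 0.5(473.6) = 282.6
  N₂: 1954 (inert)
  H₂O: 0 + 1(473.6) = 473.6
Total out = 32.38 + 282.6 + 1954 + 473.6 = 2743 kmol/h.

2740 kmol/h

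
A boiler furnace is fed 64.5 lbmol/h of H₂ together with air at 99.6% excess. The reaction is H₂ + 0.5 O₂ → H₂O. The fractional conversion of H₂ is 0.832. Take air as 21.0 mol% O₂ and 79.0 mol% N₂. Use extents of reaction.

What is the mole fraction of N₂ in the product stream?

0.704

Stoichiometric O₂ = 0.5 × 64.5 = 32.25 lbmol/h; O₂ fed = 32.25 × 1.996 = 64.37 lbmol/h.
N₂ fed = 64.37 × 79/21 = 242.2 lbmol/h.
Fuel reacted = 0.832 × 64.5 → ξ = 53.66 lbmol/h.
Outlet (n = n₀ + ν ξ):
  H₂: 64.5 − 1(53.66) = 10.84
  O₂: 64.37 − 0.5(53.66) = 37.54
  N₂: 242.2 (inert)
  H₂O: 0 + 1(53.66) = 53.66
Total out = 344.2 lbmol/h; y_N₂ = 242.2 / 344.2 = 0.7035.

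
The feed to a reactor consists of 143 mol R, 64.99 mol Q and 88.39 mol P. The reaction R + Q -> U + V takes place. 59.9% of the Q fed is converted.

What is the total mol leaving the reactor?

Q reacted = 0.599 × 64.99 = 38.93 mol; ν_Q = −1, so ξ = 38.93/1 = 38.93 mol.
Outlet amounts (n = n₀ + ν ξ):
  R: 143 − 1(38.93) = 104.1
  Q: 64.99 − 1(38.93) = 26.06
  U: 0 + 1(38.93) = 38.93
  V: 0 + 1(38.93) = 38.93
  P: 88.39 (inert)
Total out = 104.1 + 26.06 + 38.93 + 38.93 + 88.39 = 296.4 mol.

296 mol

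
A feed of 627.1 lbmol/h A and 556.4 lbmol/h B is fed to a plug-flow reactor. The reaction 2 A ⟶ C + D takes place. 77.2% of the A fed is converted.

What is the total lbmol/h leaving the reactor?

1180 lbmol/h

A reacted = 0.772 × 627.1 = 484.1 lbmol/h; ν_A = −2, so ξ = 484.1/2 = 242.1 lbmol/h.
Outlet amounts (n = n₀ + ν ξ):
  A: 627.1 − 2(242.1) = 143
  C: 0 + 1(242.1) = 242.1
  D: 0 + 1(242.1) = 242.1
  B: 556.4 (inert)
Total out = 143 + 242.1 + 242.1 + 556.4 = 1184 lbmol/h.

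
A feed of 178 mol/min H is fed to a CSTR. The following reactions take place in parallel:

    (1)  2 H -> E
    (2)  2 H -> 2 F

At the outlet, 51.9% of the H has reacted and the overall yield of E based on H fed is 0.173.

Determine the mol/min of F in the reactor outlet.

30.8 mol/min

Yield of E: 1ξ₁ / 178 = 0.173 → ξ₁ = 30.79 mol/min.
Conversion of H: 2ξ₁ + 2ξ₂ = 0.519 × 178 = 92.38 → ξ₂ = 15.4 mol/min.
Outlet amounts (n = n₀ + Σ ν·ξ):
  H: 178 − 2(30.79) − 2(15.4) = 85.62
  E: 0 + 1(30.79) = 30.79
  F: 0 + 2(15.4) = 30.79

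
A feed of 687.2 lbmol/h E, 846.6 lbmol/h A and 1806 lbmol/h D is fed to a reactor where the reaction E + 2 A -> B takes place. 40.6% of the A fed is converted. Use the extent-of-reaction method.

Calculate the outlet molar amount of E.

515 lbmol/h

A reacted = 0.406 × 846.6 = 343.7 lbmol/h; ν_A = −2, so ξ = 343.7/2 = 171.9 lbmol/h.
Outlet amounts (n = n₀ + ν ξ):
  E: 687.2 − 1(171.9) = 515.3
  A: 846.6 − 2(171.9) = 502.9
  B: 0 + 1(171.9) = 171.9
  D: 1806 (inert)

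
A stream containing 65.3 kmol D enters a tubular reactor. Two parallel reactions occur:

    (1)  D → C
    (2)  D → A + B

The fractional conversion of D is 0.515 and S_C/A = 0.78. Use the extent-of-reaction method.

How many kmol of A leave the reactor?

Conversion of D: D consumed = 0.515 × 65.3 = 33.63 kmol = 1ξ₁ + 1ξ₂.
Selectivity: 1ξ₁ / (1ξ₂) = 0.78 → ξ₁ = 0.78 ξ₂.
Substitute: (1·0.78 + 1) ξ₂ = 33.63 → ξ₂ = 18.89 kmol, ξ₁ = 14.74 kmol.
Outlet amounts (n = n₀ + Σ ν·ξ):
  D: 65.3 − 1(14.74) − 1(18.89) = 31.67
  C: 0 + 1(14.74) = 14.74
  A: 0 + 1(18.89) = 18.89
  B: 0 + 1(18.89) = 18.89

18.9 kmol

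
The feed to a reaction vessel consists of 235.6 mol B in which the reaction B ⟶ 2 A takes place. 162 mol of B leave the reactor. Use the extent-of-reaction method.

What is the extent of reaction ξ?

ξ = 73.6 mol

For B: n = n₀ − 1ξ → 162 = 235.6 − 1ξ, giving ξ = 73.6 mol.
Outlet amounts (n = n₀ + ν ξ):
  B: 235.6 − 1(73.6) = 162
  A: 0 + 2(73.6) = 147.2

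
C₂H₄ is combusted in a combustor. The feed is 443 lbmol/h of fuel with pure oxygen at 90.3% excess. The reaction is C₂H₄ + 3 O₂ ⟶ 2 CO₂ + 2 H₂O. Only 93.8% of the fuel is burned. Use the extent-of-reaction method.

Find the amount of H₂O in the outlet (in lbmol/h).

Stoichiometric O₂ = 3 × 443 = 1329 lbmol/h; O₂ fed = 1329 × 1.903 = 2529 lbmol/h.
Fuel reacted = 0.938 × 443 → ξ = 415.5 lbmol/h.
Outlet (n = n₀ + ν ξ):
  C₂H₄: 443 − 1(415.5) = 27.47
  O₂: 2529 − 3(415.5) = 1282
  CO₂: 0 + 2(415.5) = 831.1
  H₂O: 0 + 2(415.5) = 831.1

831 lbmol/h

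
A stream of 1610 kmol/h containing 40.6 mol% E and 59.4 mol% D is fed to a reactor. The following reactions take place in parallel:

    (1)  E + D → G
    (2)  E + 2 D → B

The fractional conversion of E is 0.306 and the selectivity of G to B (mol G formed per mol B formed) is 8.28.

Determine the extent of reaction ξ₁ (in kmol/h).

Conversion of E: E consumed = 0.306 × 653.7 = 200 kmol/h = 1ξ₁ + 1ξ₂.
Selectivity: 1ξ₁ / (1ξ₂) = 8.28 → ξ₁ = 8.28 ξ₂.
Substitute: (1·8.28 + 1) ξ₂ = 200 → ξ₂ = 21.55 kmol/h, ξ₁ = 178.5 kmol/h.
Outlet amounts (n = n₀ + Σ ν·ξ):
  E: 653.7 − 1(178.5) − 1(21.55) = 453.6
  D: 956.3 − 1(178.5) − 2(21.55) = 734.8
  G: 0 + 1(178.5) = 178.5
  B: 0 + 1(21.55) = 21.55

ξ₁ = 178 kmol/h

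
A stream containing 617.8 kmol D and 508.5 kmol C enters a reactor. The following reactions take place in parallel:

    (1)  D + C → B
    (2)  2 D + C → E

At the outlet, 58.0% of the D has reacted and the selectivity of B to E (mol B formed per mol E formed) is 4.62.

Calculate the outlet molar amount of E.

Conversion of D: D consumed = 0.58 × 617.8 = 358.3 kmol = 1ξ₁ + 2ξ₂.
Selectivity: 1ξ₁ / (1ξ₂) = 4.62 → ξ₁ = 4.62 ξ₂.
Substitute: (1·4.62 + 2) ξ₂ = 358.3 → ξ₂ = 54.13 kmol, ξ₁ = 250.1 kmol.
Outlet amounts (n = n₀ + Σ ν·ξ):
  D: 617.8 − 1(250.1) − 2(54.13) = 259.5
  C: 508.5 − 1(250.1) − 1(54.13) = 204.3
  B: 0 + 1(250.1) = 250.1
  E: 0 + 1(54.13) = 54.13

54.1 kmol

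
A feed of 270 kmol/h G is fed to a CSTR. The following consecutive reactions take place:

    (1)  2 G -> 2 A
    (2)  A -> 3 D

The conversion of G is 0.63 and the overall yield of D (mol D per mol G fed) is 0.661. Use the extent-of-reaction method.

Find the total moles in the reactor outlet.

Conversion of G: G consumed = 2ξ₁ = 0.63 × 270 → ξ₁ = 85.05 kmol/h.
Yield of D: 3ξ₂ / 270 = 0.661 → ξ₂ = 59.49 kmol/h.
Outlet amounts (n = n₀ + Σ ν·ξ):
  G: 270 − 2(85.05) = 99.9
  A: 0 + 2(85.05) − 1(59.49) = 110.6
  D: 0 + 3(59.49) = 178.5
Total out = 99.9 + 110.6 + 178.5 = 389 kmol/h.

389 kmol/h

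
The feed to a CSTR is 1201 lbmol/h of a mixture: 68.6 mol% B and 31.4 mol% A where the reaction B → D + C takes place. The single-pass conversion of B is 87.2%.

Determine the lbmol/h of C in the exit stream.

718 lbmol/h

B reacted = 0.872 × 823.9 = 718.4 lbmol/h; ν_B = −1, so ξ = 718.4/1 = 718.4 lbmol/h.
Outlet amounts (n = n₀ + ν ξ):
  B: 823.9 − 1(718.4) = 105.5
  D: 0 + 1(718.4) = 718.4
  C: 0 + 1(718.4) = 718.4
  A: 377.1 (inert)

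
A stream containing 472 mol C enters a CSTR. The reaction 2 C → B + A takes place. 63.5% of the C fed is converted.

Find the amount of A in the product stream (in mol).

150 mol

C reacted = 0.635 × 472 = 299.7 mol; ν_C = −2, so ξ = 299.7/2 = 149.9 mol.
Outlet amounts (n = n₀ + ν ξ):
  C: 472 − 2(149.9) = 172.3
  B: 0 + 1(149.9) = 149.9
  A: 0 + 1(149.9) = 149.9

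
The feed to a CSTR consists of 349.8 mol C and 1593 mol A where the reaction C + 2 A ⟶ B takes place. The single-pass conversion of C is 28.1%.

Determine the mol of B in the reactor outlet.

C reacted = 0.281 × 349.8 = 98.29 mol; ν_C = −1, so ξ = 98.29/1 = 98.29 mol.
Outlet amounts (n = n₀ + ν ξ):
  C: 349.8 − 1(98.29) = 251.5
  A: 1593 − 2(98.29) = 1396
  B: 0 + 1(98.29) = 98.29

98.3 mol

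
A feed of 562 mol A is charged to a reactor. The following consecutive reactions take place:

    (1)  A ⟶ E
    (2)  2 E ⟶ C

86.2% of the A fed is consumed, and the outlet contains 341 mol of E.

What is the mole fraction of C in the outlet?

0.146

Conversion of A: A consumed = 1ξ₁ = 0.862 × 562 → ξ₁ = 484.4 mol.
E balance: n_E = 0 + 1ξ₁ − 2ξ₂ = 341 → ξ₂ = (1·484.4 − 341)/2 = 71.72 mol.
Outlet amounts (n = n₀ + Σ ν·ξ):
  A: 562 − 1(484.4) = 77.56
  E: 0 + 1(484.4) − 2(71.72) = 341
  C: 0 + 1(71.72) = 71.72
Total out = 490.3 mol; y_C = 71.72 / 490.3 = 0.1463.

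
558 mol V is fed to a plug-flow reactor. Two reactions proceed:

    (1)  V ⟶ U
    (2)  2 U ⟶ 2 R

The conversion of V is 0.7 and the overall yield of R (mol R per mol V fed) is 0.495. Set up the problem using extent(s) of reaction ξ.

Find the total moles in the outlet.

558 mol

Conversion of V: V consumed = 1ξ₁ = 0.7 × 558 → ξ₁ = 390.6 mol.
Yield of R: 2ξ₂ / 558 = 0.495 → ξ₂ = 138.1 mol.
Outlet amounts (n = n₀ + Σ ν·ξ):
  V: 558 − 1(390.6) = 167.4
  U: 0 + 1(390.6) − 2(138.1) = 114.4
  R: 0 + 2(138.1) = 276.2
Total out = 167.4 + 114.4 + 276.2 = 558 mol.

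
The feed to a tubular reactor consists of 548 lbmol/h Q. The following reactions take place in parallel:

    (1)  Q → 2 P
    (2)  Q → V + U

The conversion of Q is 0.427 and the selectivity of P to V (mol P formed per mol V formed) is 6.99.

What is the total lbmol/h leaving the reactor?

Conversion of Q: Q consumed = 0.427 × 548 = 234 lbmol/h = 1ξ₁ + 1ξ₂.
Selectivity: 2ξ₁ / (1ξ₂) = 6.99 → ξ₁ = 3.495 ξ₂.
Substitute: (1·3.495 + 1) ξ₂ = 234 → ξ₂ = 52.06 lbmol/h, ξ₁ = 181.9 lbmol/h.
Outlet amounts (n = n₀ + Σ ν·ξ):
  Q: 548 − 1(181.9) − 1(52.06) = 314
  P: 0 + 2(181.9) = 363.9
  V: 0 + 1(52.06) = 52.06
  U: 0 + 1(52.06) = 52.06
Total out = 314 + 363.9 + 52.06 + 52.06 = 782 lbmol/h.

782 lbmol/h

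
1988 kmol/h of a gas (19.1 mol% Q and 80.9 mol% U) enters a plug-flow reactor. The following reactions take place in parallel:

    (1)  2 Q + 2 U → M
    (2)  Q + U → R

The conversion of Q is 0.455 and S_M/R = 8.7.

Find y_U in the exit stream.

0.828

Conversion of Q: Q consumed = 0.455 × 379.7 = 172.8 kmol/h = 2ξ₁ + 1ξ₂.
Selectivity: 1ξ₁ / (1ξ₂) = 8.7 → ξ₁ = 8.7 ξ₂.
Substitute: (2·8.7 + 1) ξ₂ = 172.8 → ξ₂ = 9.39 kmol/h, ξ₁ = 81.69 kmol/h.
Outlet amounts (n = n₀ + Σ ν·ξ):
  Q: 379.7 − 2(81.69) − 1(9.39) = 206.9
  U: 1608 − 2(81.69) − 1(9.39) = 1436
  M: 0 + 1(81.69) = 81.69
  R: 0 + 1(9.39) = 9.39
Total out = 1734 kmol/h; y_U = 1436 / 1734 = 0.8281.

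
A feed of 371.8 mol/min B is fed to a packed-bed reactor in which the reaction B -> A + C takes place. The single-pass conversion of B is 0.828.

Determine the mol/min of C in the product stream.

B reacted = 0.828 × 371.8 = 307.9 mol/min; ν_B = −1, so ξ = 307.9/1 = 307.9 mol/min.
Outlet amounts (n = n₀ + ν ξ):
  B: 371.8 − 1(307.9) = 63.95
  A: 0 + 1(307.9) = 307.9
  C: 0 + 1(307.9) = 307.9

308 mol/min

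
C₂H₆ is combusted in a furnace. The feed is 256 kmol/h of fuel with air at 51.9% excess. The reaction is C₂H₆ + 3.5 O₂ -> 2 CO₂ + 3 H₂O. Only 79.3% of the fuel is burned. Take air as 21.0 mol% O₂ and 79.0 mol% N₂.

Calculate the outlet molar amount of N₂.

5120 kmol/h

Stoichiometric O₂ = 3.5 × 256 = 896 kmol/h; O₂ fed = 896 × 1.519 = 1361 kmol/h.
N₂ fed = 1361 × 79/21 = 5120 kmol/h.
Fuel reacted = 0.793 × 256 → ξ = 203 kmol/h.
Outlet (n = n₀ + ν ξ):
  C₂H₆: 256 − 1(203) = 52.99
  O₂: 1361 − 3.5(203) = 650.5
  N₂: 5120 (inert)
  CO₂: 0 + 2(203) = 406
  H₂O: 0 + 3(203) = 609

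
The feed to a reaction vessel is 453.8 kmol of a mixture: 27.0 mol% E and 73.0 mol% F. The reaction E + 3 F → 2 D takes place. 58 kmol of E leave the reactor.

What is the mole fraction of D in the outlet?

For E: n = n₀ − 1ξ → 58 = 122.5 − 1ξ, giving ξ = 64.53 kmol.
Outlet amounts (n = n₀ + ν ξ):
  E: 122.5 − 1(64.53) = 58
  F: 331.3 − 3(64.53) = 137.7
  D: 0 + 2(64.53) = 129.1
Total out = 324.7 kmol; y_D = 129.1 / 324.7 = 0.3974.

0.397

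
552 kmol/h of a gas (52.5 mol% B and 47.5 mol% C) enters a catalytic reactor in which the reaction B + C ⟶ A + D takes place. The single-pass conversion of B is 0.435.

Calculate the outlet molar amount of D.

B reacted = 0.435 × 289.8 = 126.1 kmol/h; ν_B = −1, so ξ = 126.1/1 = 126.1 kmol/h.
Outlet amounts (n = n₀ + ν ξ):
  B: 289.8 − 1(126.1) = 163.7
  C: 262.2 − 1(126.1) = 136.1
  A: 0 + 1(126.1) = 126.1
  D: 0 + 1(126.1) = 126.1

126 kmol/h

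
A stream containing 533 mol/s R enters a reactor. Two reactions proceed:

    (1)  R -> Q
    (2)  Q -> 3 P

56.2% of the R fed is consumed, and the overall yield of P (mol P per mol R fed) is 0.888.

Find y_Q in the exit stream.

0.167

Conversion of R: R consumed = 1ξ₁ = 0.562 × 533 → ξ₁ = 299.5 mol/s.
Yield of P: 3ξ₂ / 533 = 0.888 → ξ₂ = 157.8 mol/s.
Outlet amounts (n = n₀ + Σ ν·ξ):
  R: 533 − 1(299.5) = 233.5
  Q: 0 + 1(299.5) − 1(157.8) = 141.8
  P: 0 + 3(157.8) = 473.3
Total out = 848.5 mol/s; y_Q = 141.8 / 848.5 = 0.1671.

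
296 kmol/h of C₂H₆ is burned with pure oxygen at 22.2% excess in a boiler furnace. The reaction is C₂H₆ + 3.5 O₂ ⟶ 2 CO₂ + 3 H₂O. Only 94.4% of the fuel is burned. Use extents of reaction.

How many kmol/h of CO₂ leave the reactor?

Stoichiometric O₂ = 3.5 × 296 = 1036 kmol/h; O₂ fed = 1036 × 1.222 = 1266 kmol/h.
Fuel reacted = 0.944 × 296 → ξ = 279.4 kmol/h.
Outlet (n = n₀ + ν ξ):
  C₂H₆: 296 − 1(279.4) = 16.58
  O₂: 1266 − 3.5(279.4) = 288
  CO₂: 0 + 2(279.4) = 558.8
  H₂O: 0 + 3(279.4) = 838.3

559 kmol/h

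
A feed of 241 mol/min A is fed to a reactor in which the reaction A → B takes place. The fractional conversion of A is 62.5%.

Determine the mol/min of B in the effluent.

A reacted = 0.625 × 241 = 150.6 mol/min; ν_A = −1, so ξ = 150.6/1 = 150.6 mol/min.
Outlet amounts (n = n₀ + ν ξ):
  A: 241 − 1(150.6) = 90.38
  B: 0 + 1(150.6) = 150.6

151 mol/min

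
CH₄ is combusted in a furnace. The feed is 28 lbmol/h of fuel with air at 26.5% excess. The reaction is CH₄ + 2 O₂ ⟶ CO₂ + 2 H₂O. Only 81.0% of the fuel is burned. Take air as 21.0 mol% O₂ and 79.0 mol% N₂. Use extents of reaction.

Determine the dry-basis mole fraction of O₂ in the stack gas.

0.0796

Stoichiometric O₂ = 2 × 28 = 56 lbmol/h; O₂ fed = 56 × 1.265 = 70.84 lbmol/h.
N₂ fed = 70.84 × 79/21 = 266.5 lbmol/h.
Fuel reacted = 0.81 × 28 → ξ = 22.68 lbmol/h.
Outlet (n = n₀ + ν ξ):
  CH₄: 28 − 1(22.68) = 5.32
  O₂: 70.84 − 2(22.68) = 25.48
  N₂: 266.5 (inert)
  CO₂: 0 + 1(22.68) = 22.68
  H₂O: 0 + 2(22.68) = 45.36
Dry total = 320 lbmol/h; y_O₂ (dry) = 25.48 / 320 = 0.07963.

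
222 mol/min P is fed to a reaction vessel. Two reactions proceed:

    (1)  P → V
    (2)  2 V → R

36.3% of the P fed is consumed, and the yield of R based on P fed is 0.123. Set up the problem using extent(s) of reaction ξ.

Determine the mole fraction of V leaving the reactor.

0.133

Conversion of P: P consumed = 1ξ₁ = 0.363 × 222 → ξ₁ = 80.59 mol/min.
Yield of R: 1ξ₂ / 222 = 0.123 → ξ₂ = 27.31 mol/min.
Outlet amounts (n = n₀ + Σ ν·ξ):
  P: 222 − 1(80.59) = 141.4
  V: 0 + 1(80.59) − 2(27.31) = 25.97
  R: 0 + 1(27.31) = 27.31
Total out = 194.7 mol/min; y_V = 25.97 / 194.7 = 0.1334.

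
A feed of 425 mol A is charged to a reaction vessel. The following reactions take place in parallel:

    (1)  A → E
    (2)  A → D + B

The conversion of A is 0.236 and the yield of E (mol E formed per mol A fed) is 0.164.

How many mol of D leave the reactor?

Yield of E: 1ξ₁ / 425 = 0.164 → ξ₁ = 69.7 mol.
Conversion of A: 1ξ₁ + 1ξ₂ = 0.236 × 425 = 100.3 → ξ₂ = 30.6 mol.
Outlet amounts (n = n₀ + Σ ν·ξ):
  A: 425 − 1(69.7) − 1(30.6) = 324.7
  E: 0 + 1(69.7) = 69.7
  D: 0 + 1(30.6) = 30.6
  B: 0 + 1(30.6) = 30.6

30.6 mol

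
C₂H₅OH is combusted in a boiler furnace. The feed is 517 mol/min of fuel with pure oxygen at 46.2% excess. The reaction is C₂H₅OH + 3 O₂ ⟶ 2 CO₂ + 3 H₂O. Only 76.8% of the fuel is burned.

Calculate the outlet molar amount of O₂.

Stoichiometric O₂ = 3 × 517 = 1551 mol/min; O₂ fed = 1551 × 1.462 = 2268 mol/min.
Fuel reacted = 0.768 × 517 → ξ = 397.1 mol/min.
Outlet (n = n₀ + ν ξ):
  C₂H₅OH: 517 − 1(397.1) = 119.9
  O₂: 2268 − 3(397.1) = 1076
  CO₂: 0 + 2(397.1) = 794.1
  H₂O: 0 + 3(397.1) = 1191

1080 mol/min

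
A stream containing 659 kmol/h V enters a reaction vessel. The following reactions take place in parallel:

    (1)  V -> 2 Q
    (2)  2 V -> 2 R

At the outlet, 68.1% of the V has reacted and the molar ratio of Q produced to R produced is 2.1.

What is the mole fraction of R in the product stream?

0.246

Conversion of V: V consumed = 0.681 × 659 = 448.8 kmol/h = 1ξ₁ + 2ξ₂.
Selectivity: 2ξ₁ / (2ξ₂) = 2.1 → ξ₁ = 2.1 ξ₂.
Substitute: (1·2.1 + 2) ξ₂ = 448.8 → ξ₂ = 109.5 kmol/h, ξ₁ = 229.9 kmol/h.
Outlet amounts (n = n₀ + Σ ν·ξ):
  V: 659 − 1(229.9) − 2(109.5) = 210.2
  Q: 0 + 2(229.9) = 459.7
  R: 0 + 2(109.5) = 218.9
Total out = 888.9 kmol/h; y_R = 218.9 / 888.9 = 0.2463.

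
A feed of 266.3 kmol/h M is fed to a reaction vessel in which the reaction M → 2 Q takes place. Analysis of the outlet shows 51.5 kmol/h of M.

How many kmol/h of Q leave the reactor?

430 kmol/h

For M: n = n₀ − 1ξ → 51.5 = 266.3 − 1ξ, giving ξ = 214.8 kmol/h.
Outlet amounts (n = n₀ + ν ξ):
  M: 266.3 − 1(214.8) = 51.5
  Q: 0 + 2(214.8) = 429.6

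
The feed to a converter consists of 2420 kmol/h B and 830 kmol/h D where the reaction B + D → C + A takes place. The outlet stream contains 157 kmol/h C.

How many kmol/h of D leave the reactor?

673 kmol/h

For C: n = n₀ + 1ξ → 157 = 0 + 1ξ, giving ξ = 157 kmol/h.
Outlet amounts (n = n₀ + ν ξ):
  B: 2420 − 1(157) = 2263
  D: 830 − 1(157) = 673
  C: 0 + 1(157) = 157
  A: 0 + 1(157) = 157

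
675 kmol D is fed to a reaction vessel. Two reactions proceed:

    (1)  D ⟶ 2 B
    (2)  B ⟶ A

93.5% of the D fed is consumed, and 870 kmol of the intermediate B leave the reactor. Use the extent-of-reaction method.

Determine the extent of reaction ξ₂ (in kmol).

Conversion of D: D consumed = 1ξ₁ = 0.935 × 675 → ξ₁ = 631.1 kmol.
B balance: n_B = 0 + 2ξ₁ − 1ξ₂ = 870 → ξ₂ = (2·631.1 − 870)/1 = 392.2 kmol.
Outlet amounts (n = n₀ + Σ ν·ξ):
  D: 675 − 1(631.1) = 43.88
  B: 0 + 2(631.1) − 1(392.2) = 870
  A: 0 + 1(392.2) = 392.2

ξ₂ = 392 kmol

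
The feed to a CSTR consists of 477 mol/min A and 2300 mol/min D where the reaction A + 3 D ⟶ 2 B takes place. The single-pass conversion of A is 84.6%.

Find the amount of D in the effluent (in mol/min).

1090 mol/min

A reacted = 0.846 × 477 = 403.5 mol/min; ν_A = −1, so ξ = 403.5/1 = 403.5 mol/min.
Outlet amounts (n = n₀ + ν ξ):
  A: 477 − 1(403.5) = 73.46
  D: 2300 − 3(403.5) = 1089
  B: 0 + 2(403.5) = 807.1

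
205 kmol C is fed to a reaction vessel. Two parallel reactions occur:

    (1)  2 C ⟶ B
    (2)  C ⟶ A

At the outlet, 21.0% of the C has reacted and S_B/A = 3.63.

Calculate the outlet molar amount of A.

5.21 kmol

Conversion of C: C consumed = 0.21 × 205 = 43.05 kmol = 2ξ₁ + 1ξ₂.
Selectivity: 1ξ₁ / (1ξ₂) = 3.63 → ξ₁ = 3.63 ξ₂.
Substitute: (2·3.63 + 1) ξ₂ = 43.05 → ξ₂ = 5.212 kmol, ξ₁ = 18.92 kmol.
Outlet amounts (n = n₀ + Σ ν·ξ):
  C: 205 − 2(18.92) − 1(5.212) = 161.9
  B: 0 + 1(18.92) = 18.92
  A: 0 + 1(5.212) = 5.212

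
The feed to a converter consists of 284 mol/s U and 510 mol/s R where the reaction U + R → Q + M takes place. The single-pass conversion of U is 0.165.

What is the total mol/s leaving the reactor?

U reacted = 0.165 × 284 = 46.86 mol/s; ν_U = −1, so ξ = 46.86/1 = 46.86 mol/s.
Outlet amounts (n = n₀ + ν ξ):
  U: 284 − 1(46.86) = 237.1
  R: 510 − 1(46.86) = 463.1
  Q: 0 + 1(46.86) = 46.86
  M: 0 + 1(46.86) = 46.86
Total out = 237.1 + 463.1 + 46.86 + 46.86 = 794 mol/s.

794 mol/s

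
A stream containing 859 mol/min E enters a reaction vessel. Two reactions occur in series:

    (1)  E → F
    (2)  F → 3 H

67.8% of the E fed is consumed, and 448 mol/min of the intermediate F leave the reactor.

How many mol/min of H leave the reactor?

Conversion of E: E consumed = 1ξ₁ = 0.678 × 859 → ξ₁ = 582.4 mol/min.
F balance: n_F = 0 + 1ξ₁ − 1ξ₂ = 448 → ξ₂ = (1·582.4 − 448)/1 = 134.4 mol/min.
Outlet amounts (n = n₀ + Σ ν·ξ):
  E: 859 − 1(582.4) = 276.6
  F: 0 + 1(582.4) − 1(134.4) = 448
  H: 0 + 3(134.4) = 403.2

403 mol/min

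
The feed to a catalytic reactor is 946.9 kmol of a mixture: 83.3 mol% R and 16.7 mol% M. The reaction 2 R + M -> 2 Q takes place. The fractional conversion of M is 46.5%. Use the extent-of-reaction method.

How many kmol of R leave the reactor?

642 kmol

M reacted = 0.465 × 158.1 = 73.53 kmol; ν_M = −1, so ξ = 73.53/1 = 73.53 kmol.
Outlet amounts (n = n₀ + ν ξ):
  R: 788.8 − 2(73.53) = 641.7
  M: 158.1 − 1(73.53) = 84.6
  Q: 0 + 2(73.53) = 147.1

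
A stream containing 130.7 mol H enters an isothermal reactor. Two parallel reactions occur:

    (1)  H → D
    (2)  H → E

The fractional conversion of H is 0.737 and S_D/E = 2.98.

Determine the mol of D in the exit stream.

72.1 mol

Conversion of H: H consumed = 0.737 × 130.7 = 96.33 mol = 1ξ₁ + 1ξ₂.
Selectivity: 1ξ₁ / (1ξ₂) = 2.98 → ξ₁ = 2.98 ξ₂.
Substitute: (1·2.98 + 1) ξ₂ = 96.33 → ξ₂ = 24.2 mol, ξ₁ = 72.12 mol.
Outlet amounts (n = n₀ + Σ ν·ξ):
  H: 130.7 − 1(72.12) − 1(24.2) = 34.37
  D: 0 + 1(72.12) = 72.12
  E: 0 + 1(24.2) = 24.2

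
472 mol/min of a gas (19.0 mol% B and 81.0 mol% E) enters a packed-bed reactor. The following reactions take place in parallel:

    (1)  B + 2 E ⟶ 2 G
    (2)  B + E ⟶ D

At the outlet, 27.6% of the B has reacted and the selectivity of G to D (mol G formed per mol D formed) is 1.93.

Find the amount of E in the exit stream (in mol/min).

345 mol/min

Conversion of B: B consumed = 0.276 × 89.68 = 24.75 mol/min = 1ξ₁ + 1ξ₂.
Selectivity: 2ξ₁ / (1ξ₂) = 1.93 → ξ₁ = 0.965 ξ₂.
Substitute: (1·0.965 + 1) ξ₂ = 24.75 → ξ₂ = 12.6 mol/min, ξ₁ = 12.16 mol/min.
Outlet amounts (n = n₀ + Σ ν·ξ):
  B: 89.68 − 1(12.16) − 1(12.6) = 64.93
  E: 382.3 − 2(12.16) − 1(12.6) = 345.4
  G: 0 + 2(12.16) = 24.31
  D: 0 + 1(12.6) = 12.6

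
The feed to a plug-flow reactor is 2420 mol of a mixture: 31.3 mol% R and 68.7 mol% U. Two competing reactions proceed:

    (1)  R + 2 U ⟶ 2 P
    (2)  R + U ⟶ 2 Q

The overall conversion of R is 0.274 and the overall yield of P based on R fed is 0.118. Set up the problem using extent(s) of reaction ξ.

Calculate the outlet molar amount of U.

1410 mol

Yield of P: 2ξ₁ / 757.5 = 0.118 → ξ₁ = 44.69 mol.
Conversion of R: 1ξ₁ + 1ξ₂ = 0.274 × 757.5 = 207.5 → ξ₂ = 162.9 mol.
Outlet amounts (n = n₀ + Σ ν·ξ):
  R: 757.5 − 1(44.69) − 1(162.9) = 549.9
  U: 1663 − 2(44.69) − 1(162.9) = 1410
  P: 0 + 2(44.69) = 89.38
  Q: 0 + 2(162.9) = 325.7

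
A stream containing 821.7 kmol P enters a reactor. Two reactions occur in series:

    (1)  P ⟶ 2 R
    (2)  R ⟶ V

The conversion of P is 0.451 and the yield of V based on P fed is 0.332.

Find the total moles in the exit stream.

1190 kmol

Conversion of P: P consumed = 1ξ₁ = 0.451 × 821.7 → ξ₁ = 370.6 kmol.
Yield of V: 1ξ₂ / 821.7 = 0.332 → ξ₂ = 272.8 kmol.
Outlet amounts (n = n₀ + Σ ν·ξ):
  P: 821.7 − 1(370.6) = 451.1
  R: 0 + 2(370.6) − 1(272.8) = 468.4
  V: 0 + 1(272.8) = 272.8
Total out = 451.1 + 468.4 + 272.8 = 1192 kmol.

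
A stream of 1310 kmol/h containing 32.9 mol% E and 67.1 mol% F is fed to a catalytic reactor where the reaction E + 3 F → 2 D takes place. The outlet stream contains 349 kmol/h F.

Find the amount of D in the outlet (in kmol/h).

353 kmol/h

For F: n = n₀ − 3ξ → 349 = 879 − 3ξ, giving ξ = 176.7 kmol/h.
Outlet amounts (n = n₀ + ν ξ):
  E: 431 − 1(176.7) = 254.3
  F: 879 − 3(176.7) = 349
  D: 0 + 2(176.7) = 353.3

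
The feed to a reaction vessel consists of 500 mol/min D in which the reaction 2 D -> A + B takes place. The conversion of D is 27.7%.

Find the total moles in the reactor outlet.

D reacted = 0.277 × 500 = 138.5 mol/min; ν_D = −2, so ξ = 138.5/2 = 69.25 mol/min.
Outlet amounts (n = n₀ + ν ξ):
  D: 500 − 2(69.25) = 361.5
  A: 0 + 1(69.25) = 69.25
  B: 0 + 1(69.25) = 69.25
Total out = 361.5 + 69.25 + 69.25 = 500 mol/min.

500 mol/min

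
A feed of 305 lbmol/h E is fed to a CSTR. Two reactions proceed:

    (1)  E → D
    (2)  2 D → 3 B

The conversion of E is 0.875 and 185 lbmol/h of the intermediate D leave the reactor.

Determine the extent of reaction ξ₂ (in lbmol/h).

ξ₂ = 40.9 lbmol/h

Conversion of E: E consumed = 1ξ₁ = 0.875 × 305 → ξ₁ = 266.9 lbmol/h.
D balance: n_D = 0 + 1ξ₁ − 2ξ₂ = 185 → ξ₂ = (1·266.9 − 185)/2 = 40.94 lbmol/h.
Outlet amounts (n = n₀ + Σ ν·ξ):
  E: 305 − 1(266.9) = 38.12
  D: 0 + 1(266.9) − 2(40.94) = 185
  B: 0 + 3(40.94) = 122.8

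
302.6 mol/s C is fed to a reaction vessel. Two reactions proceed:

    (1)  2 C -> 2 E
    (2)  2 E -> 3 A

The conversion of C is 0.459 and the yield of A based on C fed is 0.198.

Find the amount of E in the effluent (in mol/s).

99 mol/s

Conversion of C: C consumed = 2ξ₁ = 0.459 × 302.6 → ξ₁ = 69.45 mol/s.
Yield of A: 3ξ₂ / 302.6 = 0.198 → ξ₂ = 19.97 mol/s.
Outlet amounts (n = n₀ + Σ ν·ξ):
  C: 302.6 − 2(69.45) = 163.7
  E: 0 + 2(69.45) − 2(19.97) = 98.95
  A: 0 + 3(19.97) = 59.91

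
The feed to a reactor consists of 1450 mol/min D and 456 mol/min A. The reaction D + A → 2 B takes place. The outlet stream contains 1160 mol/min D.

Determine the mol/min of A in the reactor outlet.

166 mol/min

For D: n = n₀ − 1ξ → 1160 = 1450 − 1ξ, giving ξ = 290 mol/min.
Outlet amounts (n = n₀ + ν ξ):
  D: 1450 − 1(290) = 1160
  A: 456 − 1(290) = 166
  B: 0 + 2(290) = 580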